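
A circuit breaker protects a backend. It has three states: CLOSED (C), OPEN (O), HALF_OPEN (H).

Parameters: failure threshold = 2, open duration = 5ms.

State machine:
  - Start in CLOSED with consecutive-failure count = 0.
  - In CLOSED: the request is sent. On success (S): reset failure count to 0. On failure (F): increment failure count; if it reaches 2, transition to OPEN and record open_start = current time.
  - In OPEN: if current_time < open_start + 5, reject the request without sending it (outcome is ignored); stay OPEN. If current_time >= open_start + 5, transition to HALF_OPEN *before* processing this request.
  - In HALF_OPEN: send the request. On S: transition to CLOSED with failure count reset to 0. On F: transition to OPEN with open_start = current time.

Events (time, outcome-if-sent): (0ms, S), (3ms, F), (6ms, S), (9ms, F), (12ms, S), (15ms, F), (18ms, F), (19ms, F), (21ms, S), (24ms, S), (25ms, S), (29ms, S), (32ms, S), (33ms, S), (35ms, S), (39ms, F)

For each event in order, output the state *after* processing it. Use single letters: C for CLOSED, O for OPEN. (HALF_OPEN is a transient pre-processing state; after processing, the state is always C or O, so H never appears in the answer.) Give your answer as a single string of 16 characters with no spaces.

Answer: CCCCCCOOOCCCCCCC

Derivation:
State after each event:
  event#1 t=0ms outcome=S: state=CLOSED
  event#2 t=3ms outcome=F: state=CLOSED
  event#3 t=6ms outcome=S: state=CLOSED
  event#4 t=9ms outcome=F: state=CLOSED
  event#5 t=12ms outcome=S: state=CLOSED
  event#6 t=15ms outcome=F: state=CLOSED
  event#7 t=18ms outcome=F: state=OPEN
  event#8 t=19ms outcome=F: state=OPEN
  event#9 t=21ms outcome=S: state=OPEN
  event#10 t=24ms outcome=S: state=CLOSED
  event#11 t=25ms outcome=S: state=CLOSED
  event#12 t=29ms outcome=S: state=CLOSED
  event#13 t=32ms outcome=S: state=CLOSED
  event#14 t=33ms outcome=S: state=CLOSED
  event#15 t=35ms outcome=S: state=CLOSED
  event#16 t=39ms outcome=F: state=CLOSED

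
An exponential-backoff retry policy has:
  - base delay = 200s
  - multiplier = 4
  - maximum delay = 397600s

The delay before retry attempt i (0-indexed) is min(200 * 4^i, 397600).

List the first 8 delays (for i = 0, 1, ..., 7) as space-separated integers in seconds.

Answer: 200 800 3200 12800 51200 204800 397600 397600

Derivation:
Computing each delay:
  i=0: min(200*4^0, 397600) = 200
  i=1: min(200*4^1, 397600) = 800
  i=2: min(200*4^2, 397600) = 3200
  i=3: min(200*4^3, 397600) = 12800
  i=4: min(200*4^4, 397600) = 51200
  i=5: min(200*4^5, 397600) = 204800
  i=6: min(200*4^6, 397600) = 397600
  i=7: min(200*4^7, 397600) = 397600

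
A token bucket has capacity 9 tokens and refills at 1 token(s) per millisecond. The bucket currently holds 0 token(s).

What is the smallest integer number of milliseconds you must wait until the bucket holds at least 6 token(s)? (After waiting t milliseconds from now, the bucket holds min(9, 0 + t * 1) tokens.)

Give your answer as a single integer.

Answer: 6

Derivation:
Need 0 + t * 1 >= 6, so t >= 6/1.
Smallest integer t = ceil(6/1) = 6.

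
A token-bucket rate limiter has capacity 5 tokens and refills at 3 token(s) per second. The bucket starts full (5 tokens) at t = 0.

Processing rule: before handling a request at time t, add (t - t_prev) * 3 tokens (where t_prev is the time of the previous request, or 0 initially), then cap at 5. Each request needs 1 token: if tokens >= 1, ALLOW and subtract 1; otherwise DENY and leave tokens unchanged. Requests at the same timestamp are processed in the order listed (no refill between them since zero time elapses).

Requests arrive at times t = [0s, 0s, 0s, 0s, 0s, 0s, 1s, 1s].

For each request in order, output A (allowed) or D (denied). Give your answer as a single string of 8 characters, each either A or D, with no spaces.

Answer: AAAAADAA

Derivation:
Simulating step by step:
  req#1 t=0s: ALLOW
  req#2 t=0s: ALLOW
  req#3 t=0s: ALLOW
  req#4 t=0s: ALLOW
  req#5 t=0s: ALLOW
  req#6 t=0s: DENY
  req#7 t=1s: ALLOW
  req#8 t=1s: ALLOW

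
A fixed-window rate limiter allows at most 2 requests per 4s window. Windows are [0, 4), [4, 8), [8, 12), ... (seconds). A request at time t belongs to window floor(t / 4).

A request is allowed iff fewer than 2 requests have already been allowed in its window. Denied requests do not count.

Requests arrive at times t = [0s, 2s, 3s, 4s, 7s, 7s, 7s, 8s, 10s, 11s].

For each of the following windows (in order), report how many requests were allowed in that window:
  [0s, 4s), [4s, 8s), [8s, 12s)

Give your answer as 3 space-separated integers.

Processing requests:
  req#1 t=0s (window 0): ALLOW
  req#2 t=2s (window 0): ALLOW
  req#3 t=3s (window 0): DENY
  req#4 t=4s (window 1): ALLOW
  req#5 t=7s (window 1): ALLOW
  req#6 t=7s (window 1): DENY
  req#7 t=7s (window 1): DENY
  req#8 t=8s (window 2): ALLOW
  req#9 t=10s (window 2): ALLOW
  req#10 t=11s (window 2): DENY

Allowed counts by window: 2 2 2

Answer: 2 2 2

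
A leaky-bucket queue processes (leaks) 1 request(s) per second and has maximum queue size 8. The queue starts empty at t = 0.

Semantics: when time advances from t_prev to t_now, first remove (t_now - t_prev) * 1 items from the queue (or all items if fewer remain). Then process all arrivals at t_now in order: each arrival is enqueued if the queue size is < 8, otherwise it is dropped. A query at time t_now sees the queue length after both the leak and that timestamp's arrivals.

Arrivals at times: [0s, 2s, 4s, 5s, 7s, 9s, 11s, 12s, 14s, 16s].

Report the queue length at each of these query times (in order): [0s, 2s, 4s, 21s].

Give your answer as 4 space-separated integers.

Answer: 1 1 1 0

Derivation:
Queue lengths at query times:
  query t=0s: backlog = 1
  query t=2s: backlog = 1
  query t=4s: backlog = 1
  query t=21s: backlog = 0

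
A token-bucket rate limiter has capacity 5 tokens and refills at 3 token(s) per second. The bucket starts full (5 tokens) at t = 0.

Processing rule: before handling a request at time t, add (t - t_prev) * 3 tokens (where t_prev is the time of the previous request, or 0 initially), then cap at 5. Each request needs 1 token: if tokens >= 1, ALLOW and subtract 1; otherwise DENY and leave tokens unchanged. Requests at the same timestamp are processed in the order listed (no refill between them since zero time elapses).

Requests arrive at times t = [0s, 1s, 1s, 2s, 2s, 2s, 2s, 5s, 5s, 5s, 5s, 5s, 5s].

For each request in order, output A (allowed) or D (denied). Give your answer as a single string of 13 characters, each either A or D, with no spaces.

Answer: AAAAAAAAAAAAD

Derivation:
Simulating step by step:
  req#1 t=0s: ALLOW
  req#2 t=1s: ALLOW
  req#3 t=1s: ALLOW
  req#4 t=2s: ALLOW
  req#5 t=2s: ALLOW
  req#6 t=2s: ALLOW
  req#7 t=2s: ALLOW
  req#8 t=5s: ALLOW
  req#9 t=5s: ALLOW
  req#10 t=5s: ALLOW
  req#11 t=5s: ALLOW
  req#12 t=5s: ALLOW
  req#13 t=5s: DENY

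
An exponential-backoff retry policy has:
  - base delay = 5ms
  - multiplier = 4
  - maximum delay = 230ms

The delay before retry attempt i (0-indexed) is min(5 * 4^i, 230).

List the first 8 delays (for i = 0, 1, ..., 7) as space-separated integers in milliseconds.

Answer: 5 20 80 230 230 230 230 230

Derivation:
Computing each delay:
  i=0: min(5*4^0, 230) = 5
  i=1: min(5*4^1, 230) = 20
  i=2: min(5*4^2, 230) = 80
  i=3: min(5*4^3, 230) = 230
  i=4: min(5*4^4, 230) = 230
  i=5: min(5*4^5, 230) = 230
  i=6: min(5*4^6, 230) = 230
  i=7: min(5*4^7, 230) = 230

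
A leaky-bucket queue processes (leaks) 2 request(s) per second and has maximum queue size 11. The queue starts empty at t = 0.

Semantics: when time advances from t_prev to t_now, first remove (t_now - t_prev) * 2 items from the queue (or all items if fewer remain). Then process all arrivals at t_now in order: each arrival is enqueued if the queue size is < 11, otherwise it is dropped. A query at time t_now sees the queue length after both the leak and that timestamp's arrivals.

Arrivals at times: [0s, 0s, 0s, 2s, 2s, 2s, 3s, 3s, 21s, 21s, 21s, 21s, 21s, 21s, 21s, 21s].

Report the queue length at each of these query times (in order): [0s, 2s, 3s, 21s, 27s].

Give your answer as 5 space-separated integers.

Queue lengths at query times:
  query t=0s: backlog = 3
  query t=2s: backlog = 3
  query t=3s: backlog = 3
  query t=21s: backlog = 8
  query t=27s: backlog = 0

Answer: 3 3 3 8 0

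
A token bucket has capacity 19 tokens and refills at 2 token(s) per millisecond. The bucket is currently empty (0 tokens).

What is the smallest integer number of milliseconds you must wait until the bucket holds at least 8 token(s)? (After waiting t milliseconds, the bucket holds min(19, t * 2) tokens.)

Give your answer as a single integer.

Need t * 2 >= 8, so t >= 8/2.
Smallest integer t = ceil(8/2) = 4.

Answer: 4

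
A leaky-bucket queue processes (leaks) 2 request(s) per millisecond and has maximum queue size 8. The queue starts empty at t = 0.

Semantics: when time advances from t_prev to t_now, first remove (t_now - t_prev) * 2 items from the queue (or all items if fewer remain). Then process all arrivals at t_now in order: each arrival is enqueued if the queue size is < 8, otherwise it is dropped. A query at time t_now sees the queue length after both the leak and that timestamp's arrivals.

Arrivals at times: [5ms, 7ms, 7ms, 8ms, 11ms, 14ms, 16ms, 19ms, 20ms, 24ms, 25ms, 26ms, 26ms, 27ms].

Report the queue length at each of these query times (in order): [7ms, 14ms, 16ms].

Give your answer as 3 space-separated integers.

Queue lengths at query times:
  query t=7ms: backlog = 2
  query t=14ms: backlog = 1
  query t=16ms: backlog = 1

Answer: 2 1 1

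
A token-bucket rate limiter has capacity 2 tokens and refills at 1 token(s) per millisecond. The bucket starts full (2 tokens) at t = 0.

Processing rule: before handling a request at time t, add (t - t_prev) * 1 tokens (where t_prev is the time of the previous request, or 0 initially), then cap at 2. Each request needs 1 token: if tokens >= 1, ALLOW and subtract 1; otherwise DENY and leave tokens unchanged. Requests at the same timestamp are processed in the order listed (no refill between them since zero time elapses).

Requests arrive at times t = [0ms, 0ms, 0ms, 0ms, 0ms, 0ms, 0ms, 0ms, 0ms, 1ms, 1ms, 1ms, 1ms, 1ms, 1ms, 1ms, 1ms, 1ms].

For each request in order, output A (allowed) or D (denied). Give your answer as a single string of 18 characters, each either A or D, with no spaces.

Answer: AADDDDDDDADDDDDDDD

Derivation:
Simulating step by step:
  req#1 t=0ms: ALLOW
  req#2 t=0ms: ALLOW
  req#3 t=0ms: DENY
  req#4 t=0ms: DENY
  req#5 t=0ms: DENY
  req#6 t=0ms: DENY
  req#7 t=0ms: DENY
  req#8 t=0ms: DENY
  req#9 t=0ms: DENY
  req#10 t=1ms: ALLOW
  req#11 t=1ms: DENY
  req#12 t=1ms: DENY
  req#13 t=1ms: DENY
  req#14 t=1ms: DENY
  req#15 t=1ms: DENY
  req#16 t=1ms: DENY
  req#17 t=1ms: DENY
  req#18 t=1ms: DENY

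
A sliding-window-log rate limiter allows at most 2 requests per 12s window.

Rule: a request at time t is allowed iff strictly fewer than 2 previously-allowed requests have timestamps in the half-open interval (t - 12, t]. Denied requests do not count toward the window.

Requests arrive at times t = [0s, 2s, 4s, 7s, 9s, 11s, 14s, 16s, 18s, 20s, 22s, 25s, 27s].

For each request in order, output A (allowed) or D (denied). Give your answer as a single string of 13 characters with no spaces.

Answer: AADDDDAADDDDA

Derivation:
Tracking allowed requests in the window:
  req#1 t=0s: ALLOW
  req#2 t=2s: ALLOW
  req#3 t=4s: DENY
  req#4 t=7s: DENY
  req#5 t=9s: DENY
  req#6 t=11s: DENY
  req#7 t=14s: ALLOW
  req#8 t=16s: ALLOW
  req#9 t=18s: DENY
  req#10 t=20s: DENY
  req#11 t=22s: DENY
  req#12 t=25s: DENY
  req#13 t=27s: ALLOW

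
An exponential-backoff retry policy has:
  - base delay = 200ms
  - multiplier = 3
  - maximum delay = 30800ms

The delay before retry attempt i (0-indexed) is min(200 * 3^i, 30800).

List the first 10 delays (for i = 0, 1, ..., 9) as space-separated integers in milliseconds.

Answer: 200 600 1800 5400 16200 30800 30800 30800 30800 30800

Derivation:
Computing each delay:
  i=0: min(200*3^0, 30800) = 200
  i=1: min(200*3^1, 30800) = 600
  i=2: min(200*3^2, 30800) = 1800
  i=3: min(200*3^3, 30800) = 5400
  i=4: min(200*3^4, 30800) = 16200
  i=5: min(200*3^5, 30800) = 30800
  i=6: min(200*3^6, 30800) = 30800
  i=7: min(200*3^7, 30800) = 30800
  i=8: min(200*3^8, 30800) = 30800
  i=9: min(200*3^9, 30800) = 30800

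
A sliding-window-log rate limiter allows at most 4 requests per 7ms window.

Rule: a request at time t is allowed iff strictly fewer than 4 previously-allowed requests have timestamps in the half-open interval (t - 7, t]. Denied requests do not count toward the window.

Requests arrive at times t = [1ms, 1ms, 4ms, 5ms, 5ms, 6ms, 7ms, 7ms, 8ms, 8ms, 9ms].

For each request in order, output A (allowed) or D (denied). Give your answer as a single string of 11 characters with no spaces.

Tracking allowed requests in the window:
  req#1 t=1ms: ALLOW
  req#2 t=1ms: ALLOW
  req#3 t=4ms: ALLOW
  req#4 t=5ms: ALLOW
  req#5 t=5ms: DENY
  req#6 t=6ms: DENY
  req#7 t=7ms: DENY
  req#8 t=7ms: DENY
  req#9 t=8ms: ALLOW
  req#10 t=8ms: ALLOW
  req#11 t=9ms: DENY

Answer: AAAADDDDAAD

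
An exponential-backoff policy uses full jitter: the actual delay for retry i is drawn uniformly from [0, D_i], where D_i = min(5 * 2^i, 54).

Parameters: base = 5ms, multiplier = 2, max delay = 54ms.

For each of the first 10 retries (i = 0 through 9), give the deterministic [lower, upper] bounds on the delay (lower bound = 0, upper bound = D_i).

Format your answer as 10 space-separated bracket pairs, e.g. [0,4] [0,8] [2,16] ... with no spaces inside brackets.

Computing bounds per retry:
  i=0: D_i=min(5*2^0,54)=5, bounds=[0,5]
  i=1: D_i=min(5*2^1,54)=10, bounds=[0,10]
  i=2: D_i=min(5*2^2,54)=20, bounds=[0,20]
  i=3: D_i=min(5*2^3,54)=40, bounds=[0,40]
  i=4: D_i=min(5*2^4,54)=54, bounds=[0,54]
  i=5: D_i=min(5*2^5,54)=54, bounds=[0,54]
  i=6: D_i=min(5*2^6,54)=54, bounds=[0,54]
  i=7: D_i=min(5*2^7,54)=54, bounds=[0,54]
  i=8: D_i=min(5*2^8,54)=54, bounds=[0,54]
  i=9: D_i=min(5*2^9,54)=54, bounds=[0,54]

Answer: [0,5] [0,10] [0,20] [0,40] [0,54] [0,54] [0,54] [0,54] [0,54] [0,54]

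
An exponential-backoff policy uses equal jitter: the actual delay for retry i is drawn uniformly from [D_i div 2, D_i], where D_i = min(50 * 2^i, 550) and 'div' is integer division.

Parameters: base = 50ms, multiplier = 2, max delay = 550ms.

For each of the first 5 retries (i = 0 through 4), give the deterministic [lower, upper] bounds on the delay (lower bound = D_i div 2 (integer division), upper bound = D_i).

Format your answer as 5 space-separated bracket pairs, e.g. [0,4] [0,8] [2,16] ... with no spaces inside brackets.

Computing bounds per retry:
  i=0: D_i=min(50*2^0,550)=50, bounds=[25,50]
  i=1: D_i=min(50*2^1,550)=100, bounds=[50,100]
  i=2: D_i=min(50*2^2,550)=200, bounds=[100,200]
  i=3: D_i=min(50*2^3,550)=400, bounds=[200,400]
  i=4: D_i=min(50*2^4,550)=550, bounds=[275,550]

Answer: [25,50] [50,100] [100,200] [200,400] [275,550]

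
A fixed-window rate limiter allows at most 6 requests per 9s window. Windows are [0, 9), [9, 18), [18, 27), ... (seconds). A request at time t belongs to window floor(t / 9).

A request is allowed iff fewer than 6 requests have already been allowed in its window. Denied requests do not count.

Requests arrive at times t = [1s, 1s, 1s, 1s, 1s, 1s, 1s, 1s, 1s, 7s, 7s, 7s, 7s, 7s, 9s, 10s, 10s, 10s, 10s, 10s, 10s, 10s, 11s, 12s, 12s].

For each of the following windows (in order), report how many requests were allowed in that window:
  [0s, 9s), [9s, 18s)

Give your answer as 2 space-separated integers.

Processing requests:
  req#1 t=1s (window 0): ALLOW
  req#2 t=1s (window 0): ALLOW
  req#3 t=1s (window 0): ALLOW
  req#4 t=1s (window 0): ALLOW
  req#5 t=1s (window 0): ALLOW
  req#6 t=1s (window 0): ALLOW
  req#7 t=1s (window 0): DENY
  req#8 t=1s (window 0): DENY
  req#9 t=1s (window 0): DENY
  req#10 t=7s (window 0): DENY
  req#11 t=7s (window 0): DENY
  req#12 t=7s (window 0): DENY
  req#13 t=7s (window 0): DENY
  req#14 t=7s (window 0): DENY
  req#15 t=9s (window 1): ALLOW
  req#16 t=10s (window 1): ALLOW
  req#17 t=10s (window 1): ALLOW
  req#18 t=10s (window 1): ALLOW
  req#19 t=10s (window 1): ALLOW
  req#20 t=10s (window 1): ALLOW
  req#21 t=10s (window 1): DENY
  req#22 t=10s (window 1): DENY
  req#23 t=11s (window 1): DENY
  req#24 t=12s (window 1): DENY
  req#25 t=12s (window 1): DENY

Allowed counts by window: 6 6

Answer: 6 6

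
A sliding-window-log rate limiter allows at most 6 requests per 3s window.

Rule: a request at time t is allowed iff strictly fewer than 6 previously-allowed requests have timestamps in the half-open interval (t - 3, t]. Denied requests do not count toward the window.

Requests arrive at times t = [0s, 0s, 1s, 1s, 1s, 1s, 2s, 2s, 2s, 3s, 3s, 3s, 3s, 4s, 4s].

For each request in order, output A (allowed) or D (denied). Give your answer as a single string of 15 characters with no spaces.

Tracking allowed requests in the window:
  req#1 t=0s: ALLOW
  req#2 t=0s: ALLOW
  req#3 t=1s: ALLOW
  req#4 t=1s: ALLOW
  req#5 t=1s: ALLOW
  req#6 t=1s: ALLOW
  req#7 t=2s: DENY
  req#8 t=2s: DENY
  req#9 t=2s: DENY
  req#10 t=3s: ALLOW
  req#11 t=3s: ALLOW
  req#12 t=3s: DENY
  req#13 t=3s: DENY
  req#14 t=4s: ALLOW
  req#15 t=4s: ALLOW

Answer: AAAAAADDDAADDAA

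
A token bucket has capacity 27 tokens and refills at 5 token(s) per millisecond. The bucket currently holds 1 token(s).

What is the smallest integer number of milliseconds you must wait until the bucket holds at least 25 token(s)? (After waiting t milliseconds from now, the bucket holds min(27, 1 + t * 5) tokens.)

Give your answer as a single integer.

Answer: 5

Derivation:
Need 1 + t * 5 >= 25, so t >= 24/5.
Smallest integer t = ceil(24/5) = 5.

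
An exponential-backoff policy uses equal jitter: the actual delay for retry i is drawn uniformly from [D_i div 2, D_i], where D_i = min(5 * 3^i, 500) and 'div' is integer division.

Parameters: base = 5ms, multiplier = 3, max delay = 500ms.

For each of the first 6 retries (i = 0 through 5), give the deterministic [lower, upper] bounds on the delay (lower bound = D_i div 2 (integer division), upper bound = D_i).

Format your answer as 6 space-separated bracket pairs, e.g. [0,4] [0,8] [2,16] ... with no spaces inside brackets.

Computing bounds per retry:
  i=0: D_i=min(5*3^0,500)=5, bounds=[2,5]
  i=1: D_i=min(5*3^1,500)=15, bounds=[7,15]
  i=2: D_i=min(5*3^2,500)=45, bounds=[22,45]
  i=3: D_i=min(5*3^3,500)=135, bounds=[67,135]
  i=4: D_i=min(5*3^4,500)=405, bounds=[202,405]
  i=5: D_i=min(5*3^5,500)=500, bounds=[250,500]

Answer: [2,5] [7,15] [22,45] [67,135] [202,405] [250,500]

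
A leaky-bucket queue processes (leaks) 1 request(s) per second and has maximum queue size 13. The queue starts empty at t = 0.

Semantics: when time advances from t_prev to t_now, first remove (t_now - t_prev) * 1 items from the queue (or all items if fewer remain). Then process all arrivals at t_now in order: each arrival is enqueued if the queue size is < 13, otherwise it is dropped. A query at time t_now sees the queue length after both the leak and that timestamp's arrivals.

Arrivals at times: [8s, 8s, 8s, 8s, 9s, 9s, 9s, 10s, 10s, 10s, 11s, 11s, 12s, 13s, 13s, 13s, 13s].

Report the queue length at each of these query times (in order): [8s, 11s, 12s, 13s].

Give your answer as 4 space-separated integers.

Answer: 4 9 9 12

Derivation:
Queue lengths at query times:
  query t=8s: backlog = 4
  query t=11s: backlog = 9
  query t=12s: backlog = 9
  query t=13s: backlog = 12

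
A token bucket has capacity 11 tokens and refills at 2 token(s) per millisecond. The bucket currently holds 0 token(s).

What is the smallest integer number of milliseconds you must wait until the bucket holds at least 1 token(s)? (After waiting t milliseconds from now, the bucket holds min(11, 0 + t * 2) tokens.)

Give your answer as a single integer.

Need 0 + t * 2 >= 1, so t >= 1/2.
Smallest integer t = ceil(1/2) = 1.

Answer: 1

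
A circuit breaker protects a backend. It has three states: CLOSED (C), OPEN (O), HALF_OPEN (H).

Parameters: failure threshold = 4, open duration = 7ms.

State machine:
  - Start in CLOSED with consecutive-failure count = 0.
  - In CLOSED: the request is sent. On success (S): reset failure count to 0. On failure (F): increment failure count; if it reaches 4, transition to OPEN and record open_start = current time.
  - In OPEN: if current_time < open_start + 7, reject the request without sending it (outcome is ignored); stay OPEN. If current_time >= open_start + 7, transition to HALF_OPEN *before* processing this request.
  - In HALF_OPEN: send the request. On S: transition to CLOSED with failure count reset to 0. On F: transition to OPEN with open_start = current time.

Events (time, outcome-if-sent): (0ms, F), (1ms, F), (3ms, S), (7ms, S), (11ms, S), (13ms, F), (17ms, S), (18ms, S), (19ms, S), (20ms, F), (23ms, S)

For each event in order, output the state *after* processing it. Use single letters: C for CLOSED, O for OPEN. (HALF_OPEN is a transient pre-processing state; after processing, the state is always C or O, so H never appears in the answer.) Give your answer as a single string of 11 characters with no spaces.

Answer: CCCCCCCCCCC

Derivation:
State after each event:
  event#1 t=0ms outcome=F: state=CLOSED
  event#2 t=1ms outcome=F: state=CLOSED
  event#3 t=3ms outcome=S: state=CLOSED
  event#4 t=7ms outcome=S: state=CLOSED
  event#5 t=11ms outcome=S: state=CLOSED
  event#6 t=13ms outcome=F: state=CLOSED
  event#7 t=17ms outcome=S: state=CLOSED
  event#8 t=18ms outcome=S: state=CLOSED
  event#9 t=19ms outcome=S: state=CLOSED
  event#10 t=20ms outcome=F: state=CLOSED
  event#11 t=23ms outcome=S: state=CLOSED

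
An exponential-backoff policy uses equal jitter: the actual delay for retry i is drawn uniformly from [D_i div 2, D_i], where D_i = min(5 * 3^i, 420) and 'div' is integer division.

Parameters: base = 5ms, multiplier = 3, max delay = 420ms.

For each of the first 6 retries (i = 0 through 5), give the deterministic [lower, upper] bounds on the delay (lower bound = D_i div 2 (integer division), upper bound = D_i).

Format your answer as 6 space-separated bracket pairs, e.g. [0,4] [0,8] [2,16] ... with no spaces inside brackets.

Answer: [2,5] [7,15] [22,45] [67,135] [202,405] [210,420]

Derivation:
Computing bounds per retry:
  i=0: D_i=min(5*3^0,420)=5, bounds=[2,5]
  i=1: D_i=min(5*3^1,420)=15, bounds=[7,15]
  i=2: D_i=min(5*3^2,420)=45, bounds=[22,45]
  i=3: D_i=min(5*3^3,420)=135, bounds=[67,135]
  i=4: D_i=min(5*3^4,420)=405, bounds=[202,405]
  i=5: D_i=min(5*3^5,420)=420, bounds=[210,420]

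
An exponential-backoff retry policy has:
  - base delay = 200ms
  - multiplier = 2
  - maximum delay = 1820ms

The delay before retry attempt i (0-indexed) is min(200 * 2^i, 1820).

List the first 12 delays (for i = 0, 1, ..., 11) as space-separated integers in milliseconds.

Answer: 200 400 800 1600 1820 1820 1820 1820 1820 1820 1820 1820

Derivation:
Computing each delay:
  i=0: min(200*2^0, 1820) = 200
  i=1: min(200*2^1, 1820) = 400
  i=2: min(200*2^2, 1820) = 800
  i=3: min(200*2^3, 1820) = 1600
  i=4: min(200*2^4, 1820) = 1820
  i=5: min(200*2^5, 1820) = 1820
  i=6: min(200*2^6, 1820) = 1820
  i=7: min(200*2^7, 1820) = 1820
  i=8: min(200*2^8, 1820) = 1820
  i=9: min(200*2^9, 1820) = 1820
  i=10: min(200*2^10, 1820) = 1820
  i=11: min(200*2^11, 1820) = 1820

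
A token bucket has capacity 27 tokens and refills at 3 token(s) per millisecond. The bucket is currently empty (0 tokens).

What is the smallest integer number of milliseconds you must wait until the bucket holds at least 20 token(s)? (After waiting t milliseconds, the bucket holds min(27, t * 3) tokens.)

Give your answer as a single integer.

Answer: 7

Derivation:
Need t * 3 >= 20, so t >= 20/3.
Smallest integer t = ceil(20/3) = 7.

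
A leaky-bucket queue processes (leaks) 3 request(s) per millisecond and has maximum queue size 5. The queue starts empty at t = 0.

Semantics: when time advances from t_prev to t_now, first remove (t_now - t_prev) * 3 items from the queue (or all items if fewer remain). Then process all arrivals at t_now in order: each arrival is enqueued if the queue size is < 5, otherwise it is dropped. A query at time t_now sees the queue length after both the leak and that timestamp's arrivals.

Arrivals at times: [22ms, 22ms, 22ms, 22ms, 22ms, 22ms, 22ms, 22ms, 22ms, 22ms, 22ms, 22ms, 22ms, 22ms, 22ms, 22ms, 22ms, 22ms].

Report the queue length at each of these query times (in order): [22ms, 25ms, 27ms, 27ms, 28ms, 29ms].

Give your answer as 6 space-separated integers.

Answer: 5 0 0 0 0 0

Derivation:
Queue lengths at query times:
  query t=22ms: backlog = 5
  query t=25ms: backlog = 0
  query t=27ms: backlog = 0
  query t=27ms: backlog = 0
  query t=28ms: backlog = 0
  query t=29ms: backlog = 0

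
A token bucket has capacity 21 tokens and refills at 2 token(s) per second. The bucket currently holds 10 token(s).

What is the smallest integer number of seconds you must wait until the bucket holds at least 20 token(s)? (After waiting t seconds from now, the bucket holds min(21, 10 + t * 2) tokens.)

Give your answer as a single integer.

Need 10 + t * 2 >= 20, so t >= 10/2.
Smallest integer t = ceil(10/2) = 5.

Answer: 5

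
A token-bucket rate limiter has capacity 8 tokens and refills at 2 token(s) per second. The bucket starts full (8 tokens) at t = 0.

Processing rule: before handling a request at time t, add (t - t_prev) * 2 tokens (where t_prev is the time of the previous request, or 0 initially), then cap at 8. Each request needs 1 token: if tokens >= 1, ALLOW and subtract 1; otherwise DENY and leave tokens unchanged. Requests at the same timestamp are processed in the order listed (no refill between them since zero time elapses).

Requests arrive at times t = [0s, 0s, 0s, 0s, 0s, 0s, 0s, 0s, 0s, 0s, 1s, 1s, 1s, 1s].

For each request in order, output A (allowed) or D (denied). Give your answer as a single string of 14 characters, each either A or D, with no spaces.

Answer: AAAAAAAADDAADD

Derivation:
Simulating step by step:
  req#1 t=0s: ALLOW
  req#2 t=0s: ALLOW
  req#3 t=0s: ALLOW
  req#4 t=0s: ALLOW
  req#5 t=0s: ALLOW
  req#6 t=0s: ALLOW
  req#7 t=0s: ALLOW
  req#8 t=0s: ALLOW
  req#9 t=0s: DENY
  req#10 t=0s: DENY
  req#11 t=1s: ALLOW
  req#12 t=1s: ALLOW
  req#13 t=1s: DENY
  req#14 t=1s: DENY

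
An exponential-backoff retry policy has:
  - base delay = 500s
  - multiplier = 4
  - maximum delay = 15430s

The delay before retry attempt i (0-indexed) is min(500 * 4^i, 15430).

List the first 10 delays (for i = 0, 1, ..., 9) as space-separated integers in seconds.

Answer: 500 2000 8000 15430 15430 15430 15430 15430 15430 15430

Derivation:
Computing each delay:
  i=0: min(500*4^0, 15430) = 500
  i=1: min(500*4^1, 15430) = 2000
  i=2: min(500*4^2, 15430) = 8000
  i=3: min(500*4^3, 15430) = 15430
  i=4: min(500*4^4, 15430) = 15430
  i=5: min(500*4^5, 15430) = 15430
  i=6: min(500*4^6, 15430) = 15430
  i=7: min(500*4^7, 15430) = 15430
  i=8: min(500*4^8, 15430) = 15430
  i=9: min(500*4^9, 15430) = 15430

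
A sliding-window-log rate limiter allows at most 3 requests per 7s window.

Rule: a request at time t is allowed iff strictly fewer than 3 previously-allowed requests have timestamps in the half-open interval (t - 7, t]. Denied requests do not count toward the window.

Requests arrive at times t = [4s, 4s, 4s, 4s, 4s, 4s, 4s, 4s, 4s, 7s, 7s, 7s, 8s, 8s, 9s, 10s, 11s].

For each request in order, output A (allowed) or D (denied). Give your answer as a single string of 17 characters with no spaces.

Tracking allowed requests in the window:
  req#1 t=4s: ALLOW
  req#2 t=4s: ALLOW
  req#3 t=4s: ALLOW
  req#4 t=4s: DENY
  req#5 t=4s: DENY
  req#6 t=4s: DENY
  req#7 t=4s: DENY
  req#8 t=4s: DENY
  req#9 t=4s: DENY
  req#10 t=7s: DENY
  req#11 t=7s: DENY
  req#12 t=7s: DENY
  req#13 t=8s: DENY
  req#14 t=8s: DENY
  req#15 t=9s: DENY
  req#16 t=10s: DENY
  req#17 t=11s: ALLOW

Answer: AAADDDDDDDDDDDDDA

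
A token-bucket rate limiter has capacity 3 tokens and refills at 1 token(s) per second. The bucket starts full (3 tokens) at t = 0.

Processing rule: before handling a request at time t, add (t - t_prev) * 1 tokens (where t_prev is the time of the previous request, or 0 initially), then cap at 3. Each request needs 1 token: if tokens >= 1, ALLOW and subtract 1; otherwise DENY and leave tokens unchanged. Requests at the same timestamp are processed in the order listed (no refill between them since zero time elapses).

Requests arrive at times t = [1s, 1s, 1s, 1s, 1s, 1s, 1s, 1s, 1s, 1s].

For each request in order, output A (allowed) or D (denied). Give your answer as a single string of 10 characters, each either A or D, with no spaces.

Answer: AAADDDDDDD

Derivation:
Simulating step by step:
  req#1 t=1s: ALLOW
  req#2 t=1s: ALLOW
  req#3 t=1s: ALLOW
  req#4 t=1s: DENY
  req#5 t=1s: DENY
  req#6 t=1s: DENY
  req#7 t=1s: DENY
  req#8 t=1s: DENY
  req#9 t=1s: DENY
  req#10 t=1s: DENY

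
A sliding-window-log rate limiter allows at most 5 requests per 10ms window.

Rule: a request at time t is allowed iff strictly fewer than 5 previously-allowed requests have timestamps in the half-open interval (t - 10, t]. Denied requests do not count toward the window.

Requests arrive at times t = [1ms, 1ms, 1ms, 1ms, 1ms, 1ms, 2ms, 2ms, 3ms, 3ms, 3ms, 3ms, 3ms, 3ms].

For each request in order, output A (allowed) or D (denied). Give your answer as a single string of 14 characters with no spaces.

Tracking allowed requests in the window:
  req#1 t=1ms: ALLOW
  req#2 t=1ms: ALLOW
  req#3 t=1ms: ALLOW
  req#4 t=1ms: ALLOW
  req#5 t=1ms: ALLOW
  req#6 t=1ms: DENY
  req#7 t=2ms: DENY
  req#8 t=2ms: DENY
  req#9 t=3ms: DENY
  req#10 t=3ms: DENY
  req#11 t=3ms: DENY
  req#12 t=3ms: DENY
  req#13 t=3ms: DENY
  req#14 t=3ms: DENY

Answer: AAAAADDDDDDDDD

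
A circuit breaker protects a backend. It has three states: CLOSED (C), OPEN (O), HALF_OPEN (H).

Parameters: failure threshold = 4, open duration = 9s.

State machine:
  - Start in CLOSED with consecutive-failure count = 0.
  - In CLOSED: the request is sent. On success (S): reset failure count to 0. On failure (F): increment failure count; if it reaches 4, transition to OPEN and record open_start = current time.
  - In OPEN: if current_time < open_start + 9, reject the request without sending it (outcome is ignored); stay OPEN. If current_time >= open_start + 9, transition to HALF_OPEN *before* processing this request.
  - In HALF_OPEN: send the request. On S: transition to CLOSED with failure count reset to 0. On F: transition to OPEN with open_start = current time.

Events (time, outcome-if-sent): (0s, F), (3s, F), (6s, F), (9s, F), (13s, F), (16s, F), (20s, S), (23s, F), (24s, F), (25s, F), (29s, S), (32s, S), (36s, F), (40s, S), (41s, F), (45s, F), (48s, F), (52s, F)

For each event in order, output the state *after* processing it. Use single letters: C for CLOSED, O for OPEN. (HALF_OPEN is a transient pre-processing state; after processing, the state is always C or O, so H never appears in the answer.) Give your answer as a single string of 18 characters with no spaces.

Answer: CCCOOOCCCCCCCCCCCO

Derivation:
State after each event:
  event#1 t=0s outcome=F: state=CLOSED
  event#2 t=3s outcome=F: state=CLOSED
  event#3 t=6s outcome=F: state=CLOSED
  event#4 t=9s outcome=F: state=OPEN
  event#5 t=13s outcome=F: state=OPEN
  event#6 t=16s outcome=F: state=OPEN
  event#7 t=20s outcome=S: state=CLOSED
  event#8 t=23s outcome=F: state=CLOSED
  event#9 t=24s outcome=F: state=CLOSED
  event#10 t=25s outcome=F: state=CLOSED
  event#11 t=29s outcome=S: state=CLOSED
  event#12 t=32s outcome=S: state=CLOSED
  event#13 t=36s outcome=F: state=CLOSED
  event#14 t=40s outcome=S: state=CLOSED
  event#15 t=41s outcome=F: state=CLOSED
  event#16 t=45s outcome=F: state=CLOSED
  event#17 t=48s outcome=F: state=CLOSED
  event#18 t=52s outcome=F: state=OPEN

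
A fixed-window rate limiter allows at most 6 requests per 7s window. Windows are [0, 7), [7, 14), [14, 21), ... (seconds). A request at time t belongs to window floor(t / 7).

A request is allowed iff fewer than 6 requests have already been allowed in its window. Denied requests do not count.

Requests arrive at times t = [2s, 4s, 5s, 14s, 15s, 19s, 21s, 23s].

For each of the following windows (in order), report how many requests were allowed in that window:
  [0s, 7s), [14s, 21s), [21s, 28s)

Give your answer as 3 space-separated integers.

Answer: 3 3 2

Derivation:
Processing requests:
  req#1 t=2s (window 0): ALLOW
  req#2 t=4s (window 0): ALLOW
  req#3 t=5s (window 0): ALLOW
  req#4 t=14s (window 2): ALLOW
  req#5 t=15s (window 2): ALLOW
  req#6 t=19s (window 2): ALLOW
  req#7 t=21s (window 3): ALLOW
  req#8 t=23s (window 3): ALLOW

Allowed counts by window: 3 3 2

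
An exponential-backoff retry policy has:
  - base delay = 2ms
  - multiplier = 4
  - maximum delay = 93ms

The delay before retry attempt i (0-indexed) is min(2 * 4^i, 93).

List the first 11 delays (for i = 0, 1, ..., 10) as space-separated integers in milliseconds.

Answer: 2 8 32 93 93 93 93 93 93 93 93

Derivation:
Computing each delay:
  i=0: min(2*4^0, 93) = 2
  i=1: min(2*4^1, 93) = 8
  i=2: min(2*4^2, 93) = 32
  i=3: min(2*4^3, 93) = 93
  i=4: min(2*4^4, 93) = 93
  i=5: min(2*4^5, 93) = 93
  i=6: min(2*4^6, 93) = 93
  i=7: min(2*4^7, 93) = 93
  i=8: min(2*4^8, 93) = 93
  i=9: min(2*4^9, 93) = 93
  i=10: min(2*4^10, 93) = 93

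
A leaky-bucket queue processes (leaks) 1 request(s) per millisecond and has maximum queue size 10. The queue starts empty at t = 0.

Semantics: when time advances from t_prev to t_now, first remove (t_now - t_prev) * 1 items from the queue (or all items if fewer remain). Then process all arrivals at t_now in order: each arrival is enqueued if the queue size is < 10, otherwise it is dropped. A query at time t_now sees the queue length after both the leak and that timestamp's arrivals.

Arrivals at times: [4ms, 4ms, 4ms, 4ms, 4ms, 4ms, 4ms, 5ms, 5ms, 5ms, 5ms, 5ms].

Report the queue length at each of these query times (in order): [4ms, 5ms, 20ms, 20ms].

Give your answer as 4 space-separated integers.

Answer: 7 10 0 0

Derivation:
Queue lengths at query times:
  query t=4ms: backlog = 7
  query t=5ms: backlog = 10
  query t=20ms: backlog = 0
  query t=20ms: backlog = 0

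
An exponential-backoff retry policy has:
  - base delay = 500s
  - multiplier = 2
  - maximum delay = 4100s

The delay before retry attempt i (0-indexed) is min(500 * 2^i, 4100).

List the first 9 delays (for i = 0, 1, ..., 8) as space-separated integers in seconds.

Computing each delay:
  i=0: min(500*2^0, 4100) = 500
  i=1: min(500*2^1, 4100) = 1000
  i=2: min(500*2^2, 4100) = 2000
  i=3: min(500*2^3, 4100) = 4000
  i=4: min(500*2^4, 4100) = 4100
  i=5: min(500*2^5, 4100) = 4100
  i=6: min(500*2^6, 4100) = 4100
  i=7: min(500*2^7, 4100) = 4100
  i=8: min(500*2^8, 4100) = 4100

Answer: 500 1000 2000 4000 4100 4100 4100 4100 4100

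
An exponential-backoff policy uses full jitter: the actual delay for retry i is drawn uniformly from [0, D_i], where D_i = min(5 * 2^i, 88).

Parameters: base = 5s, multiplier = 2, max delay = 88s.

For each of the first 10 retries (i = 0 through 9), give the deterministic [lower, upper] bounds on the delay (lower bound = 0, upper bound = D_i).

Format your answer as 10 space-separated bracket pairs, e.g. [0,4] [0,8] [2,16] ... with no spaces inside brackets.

Answer: [0,5] [0,10] [0,20] [0,40] [0,80] [0,88] [0,88] [0,88] [0,88] [0,88]

Derivation:
Computing bounds per retry:
  i=0: D_i=min(5*2^0,88)=5, bounds=[0,5]
  i=1: D_i=min(5*2^1,88)=10, bounds=[0,10]
  i=2: D_i=min(5*2^2,88)=20, bounds=[0,20]
  i=3: D_i=min(5*2^3,88)=40, bounds=[0,40]
  i=4: D_i=min(5*2^4,88)=80, bounds=[0,80]
  i=5: D_i=min(5*2^5,88)=88, bounds=[0,88]
  i=6: D_i=min(5*2^6,88)=88, bounds=[0,88]
  i=7: D_i=min(5*2^7,88)=88, bounds=[0,88]
  i=8: D_i=min(5*2^8,88)=88, bounds=[0,88]
  i=9: D_i=min(5*2^9,88)=88, bounds=[0,88]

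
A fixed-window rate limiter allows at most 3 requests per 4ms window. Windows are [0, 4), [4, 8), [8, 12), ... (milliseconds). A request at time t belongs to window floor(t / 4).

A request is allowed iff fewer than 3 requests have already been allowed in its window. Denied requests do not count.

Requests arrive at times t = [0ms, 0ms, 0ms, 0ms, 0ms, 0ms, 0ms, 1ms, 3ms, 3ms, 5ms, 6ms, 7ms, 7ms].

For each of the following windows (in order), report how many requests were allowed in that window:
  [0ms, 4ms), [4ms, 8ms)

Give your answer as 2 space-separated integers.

Answer: 3 3

Derivation:
Processing requests:
  req#1 t=0ms (window 0): ALLOW
  req#2 t=0ms (window 0): ALLOW
  req#3 t=0ms (window 0): ALLOW
  req#4 t=0ms (window 0): DENY
  req#5 t=0ms (window 0): DENY
  req#6 t=0ms (window 0): DENY
  req#7 t=0ms (window 0): DENY
  req#8 t=1ms (window 0): DENY
  req#9 t=3ms (window 0): DENY
  req#10 t=3ms (window 0): DENY
  req#11 t=5ms (window 1): ALLOW
  req#12 t=6ms (window 1): ALLOW
  req#13 t=7ms (window 1): ALLOW
  req#14 t=7ms (window 1): DENY

Allowed counts by window: 3 3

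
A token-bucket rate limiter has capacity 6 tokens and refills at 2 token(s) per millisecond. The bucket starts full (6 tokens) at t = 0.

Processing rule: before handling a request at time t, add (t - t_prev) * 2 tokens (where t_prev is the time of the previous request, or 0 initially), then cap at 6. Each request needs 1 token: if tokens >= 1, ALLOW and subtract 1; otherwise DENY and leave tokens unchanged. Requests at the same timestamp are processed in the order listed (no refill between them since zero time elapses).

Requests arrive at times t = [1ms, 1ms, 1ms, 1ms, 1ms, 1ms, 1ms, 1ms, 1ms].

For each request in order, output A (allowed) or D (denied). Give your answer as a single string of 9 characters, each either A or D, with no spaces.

Answer: AAAAAADDD

Derivation:
Simulating step by step:
  req#1 t=1ms: ALLOW
  req#2 t=1ms: ALLOW
  req#3 t=1ms: ALLOW
  req#4 t=1ms: ALLOW
  req#5 t=1ms: ALLOW
  req#6 t=1ms: ALLOW
  req#7 t=1ms: DENY
  req#8 t=1ms: DENY
  req#9 t=1ms: DENY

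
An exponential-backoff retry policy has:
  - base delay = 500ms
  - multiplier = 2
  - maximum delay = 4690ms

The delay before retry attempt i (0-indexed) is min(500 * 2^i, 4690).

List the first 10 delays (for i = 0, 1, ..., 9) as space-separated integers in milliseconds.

Computing each delay:
  i=0: min(500*2^0, 4690) = 500
  i=1: min(500*2^1, 4690) = 1000
  i=2: min(500*2^2, 4690) = 2000
  i=3: min(500*2^3, 4690) = 4000
  i=4: min(500*2^4, 4690) = 4690
  i=5: min(500*2^5, 4690) = 4690
  i=6: min(500*2^6, 4690) = 4690
  i=7: min(500*2^7, 4690) = 4690
  i=8: min(500*2^8, 4690) = 4690
  i=9: min(500*2^9, 4690) = 4690

Answer: 500 1000 2000 4000 4690 4690 4690 4690 4690 4690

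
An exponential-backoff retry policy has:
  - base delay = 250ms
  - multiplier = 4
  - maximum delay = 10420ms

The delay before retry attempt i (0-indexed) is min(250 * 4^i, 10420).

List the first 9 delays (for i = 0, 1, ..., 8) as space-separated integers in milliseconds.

Answer: 250 1000 4000 10420 10420 10420 10420 10420 10420

Derivation:
Computing each delay:
  i=0: min(250*4^0, 10420) = 250
  i=1: min(250*4^1, 10420) = 1000
  i=2: min(250*4^2, 10420) = 4000
  i=3: min(250*4^3, 10420) = 10420
  i=4: min(250*4^4, 10420) = 10420
  i=5: min(250*4^5, 10420) = 10420
  i=6: min(250*4^6, 10420) = 10420
  i=7: min(250*4^7, 10420) = 10420
  i=8: min(250*4^8, 10420) = 10420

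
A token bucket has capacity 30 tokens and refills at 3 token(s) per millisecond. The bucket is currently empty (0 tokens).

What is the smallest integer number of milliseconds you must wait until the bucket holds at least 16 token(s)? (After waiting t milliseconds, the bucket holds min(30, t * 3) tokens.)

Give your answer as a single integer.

Answer: 6

Derivation:
Need t * 3 >= 16, so t >= 16/3.
Smallest integer t = ceil(16/3) = 6.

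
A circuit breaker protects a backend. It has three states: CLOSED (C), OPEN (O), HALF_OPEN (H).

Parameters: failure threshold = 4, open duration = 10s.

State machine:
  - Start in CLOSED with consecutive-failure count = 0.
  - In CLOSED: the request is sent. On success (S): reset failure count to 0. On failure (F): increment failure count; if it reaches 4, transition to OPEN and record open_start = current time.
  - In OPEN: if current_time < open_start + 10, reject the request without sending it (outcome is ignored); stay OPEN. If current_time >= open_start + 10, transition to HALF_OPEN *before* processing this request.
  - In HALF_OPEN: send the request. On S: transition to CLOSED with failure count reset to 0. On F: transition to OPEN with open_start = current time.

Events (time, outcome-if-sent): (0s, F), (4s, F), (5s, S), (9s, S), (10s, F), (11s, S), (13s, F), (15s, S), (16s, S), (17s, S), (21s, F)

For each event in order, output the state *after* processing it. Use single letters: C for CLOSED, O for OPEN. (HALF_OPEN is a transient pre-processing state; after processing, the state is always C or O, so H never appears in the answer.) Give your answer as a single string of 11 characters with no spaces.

Answer: CCCCCCCCCCC

Derivation:
State after each event:
  event#1 t=0s outcome=F: state=CLOSED
  event#2 t=4s outcome=F: state=CLOSED
  event#3 t=5s outcome=S: state=CLOSED
  event#4 t=9s outcome=S: state=CLOSED
  event#5 t=10s outcome=F: state=CLOSED
  event#6 t=11s outcome=S: state=CLOSED
  event#7 t=13s outcome=F: state=CLOSED
  event#8 t=15s outcome=S: state=CLOSED
  event#9 t=16s outcome=S: state=CLOSED
  event#10 t=17s outcome=S: state=CLOSED
  event#11 t=21s outcome=F: state=CLOSED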